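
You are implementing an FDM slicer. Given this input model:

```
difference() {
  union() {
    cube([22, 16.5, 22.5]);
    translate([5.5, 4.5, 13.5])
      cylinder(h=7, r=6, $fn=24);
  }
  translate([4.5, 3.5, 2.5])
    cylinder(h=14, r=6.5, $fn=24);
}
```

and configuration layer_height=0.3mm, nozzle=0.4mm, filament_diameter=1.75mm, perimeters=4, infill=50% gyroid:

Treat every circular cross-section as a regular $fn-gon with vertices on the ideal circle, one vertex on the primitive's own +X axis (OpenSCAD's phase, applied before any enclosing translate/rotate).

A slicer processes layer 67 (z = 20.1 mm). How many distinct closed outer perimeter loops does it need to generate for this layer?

1

At z = 20.1 mm: the cube is present — its section is the full 22×16.5 rectangle; the r=6 cylinder at (5.5, 4.5) contributes a regular 24-gon of circumradius 6; Combining (union): the regions partially overlap (shared area 102.51 mm²), so overlapping operands fuse into one piece — 1 connected region; the cylinder at (4.5, 3.5) is absent (z outside [2.5, 16.5]); Subtracting the remaining from the first: none of the subtracted shapes is present at this height, so that combined region is unchanged — 1 connected region. The result has 1 disconnected region.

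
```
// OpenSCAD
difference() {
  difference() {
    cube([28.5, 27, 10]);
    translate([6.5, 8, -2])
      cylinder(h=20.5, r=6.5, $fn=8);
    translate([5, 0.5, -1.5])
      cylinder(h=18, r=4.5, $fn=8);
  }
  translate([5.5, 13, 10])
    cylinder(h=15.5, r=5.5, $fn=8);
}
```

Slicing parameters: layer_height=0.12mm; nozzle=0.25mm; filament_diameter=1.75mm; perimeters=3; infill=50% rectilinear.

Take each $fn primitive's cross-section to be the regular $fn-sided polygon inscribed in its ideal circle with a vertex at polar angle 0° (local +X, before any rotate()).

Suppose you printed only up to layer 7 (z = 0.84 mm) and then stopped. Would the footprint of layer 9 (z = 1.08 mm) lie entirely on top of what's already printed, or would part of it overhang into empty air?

entirely on top

Compare the two slices. At z = 0.84: the cube (footprint 28.5×27) is included at this height (area 769.50 mm²); the r=6.5 cylinder at (6.5, 8) gives a regular 8-gon of circumradius 6.5 (constant along its height) (area = (8/2)·6.500²·sin(360°/8) = 119.50 mm²); the r=4.5 cylinder at (5, 0.5) contributes a regular 8-gon of circumradius 4.5 (area = (8/2)·4.500²·sin(360°/8) = 57.28 mm²); Taking the first minus the rest: starting from the 28.5×27 cube (769.50 mm²), the r=6.5 cylinder at (6.5, 8) lies inside it touching the edge (removes its full 119.50 mm²); the r=4.5 cylinder at (5, 0.5) partially overlaps it — only the 19.70 mm² overlap (of its 57.28 mm²) is removed, clipping the outline — area = 630.30 mm²; the cylinder at (5.5, 13) is not intersected at this z (z outside [10, 25.5]); Taking the first minus the rest: none of the subtracted shapes is present at this height, so the result so far is unchanged — area = 630.30 mm². At z = 1.08: the 28.5×27 cube contributes its full rectangle (area 769.50 mm²); the r=6.5 cylinder at (6.5, 8) gives a regular 8-gon of circumradius 6.5 (constant along its height) (area = (8/2)·6.500²·sin(360°/8) = 119.50 mm²); the r=4.5 cylinder at (5, 0.5) gives a regular 8-gon of circumradius 4.5 (constant along its height) (area = (8/2)·4.500²·sin(360°/8) = 57.28 mm²); Subtracting the remaining from the first: starting from the 28.5×27 cube (769.50 mm²), the r=6.5 cylinder at (6.5, 8) lies inside it touching the edge (removes its full 119.50 mm²); the r=4.5 cylinder at (5, 0.5) partially overlaps it — only the 19.70 mm² overlap (of its 57.28 mm²) is removed, clipping the outline — area = 630.30 mm²; the cylinder at (5.5, 13) is not intersected at this z (z outside [10, 25.5]); After the difference (first − rest): none of the subtracted shapes is present at this height, so the result so far is unchanged — area = 630.30 mm². Checking containment: the cross-section at z = 1.08 is a subset of the cross-section at z = 0.84.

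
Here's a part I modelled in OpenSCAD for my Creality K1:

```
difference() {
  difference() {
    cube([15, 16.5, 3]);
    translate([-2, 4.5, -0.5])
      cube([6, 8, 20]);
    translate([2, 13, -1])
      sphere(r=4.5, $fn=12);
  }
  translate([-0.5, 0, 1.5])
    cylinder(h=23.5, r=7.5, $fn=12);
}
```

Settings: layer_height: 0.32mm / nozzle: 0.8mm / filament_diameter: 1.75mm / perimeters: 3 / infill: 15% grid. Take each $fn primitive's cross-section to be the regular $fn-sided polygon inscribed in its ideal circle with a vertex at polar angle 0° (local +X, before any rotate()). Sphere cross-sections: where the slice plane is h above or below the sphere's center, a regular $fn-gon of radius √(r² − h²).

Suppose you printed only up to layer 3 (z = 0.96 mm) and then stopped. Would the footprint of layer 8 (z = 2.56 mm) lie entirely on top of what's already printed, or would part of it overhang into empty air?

Compare the two slices. At z = 0.96: the cube is present — its section is the full 15×16.5 rectangle (area 247.50 mm²); the cube at (-2, 4.5) (footprint 6×8) is included at this height (area 48.00 mm²); the r=4.5 sphere at (2, 13) contributes a regular 12-gon of circumradius √(4.5²−1.96²) = 4.051 (area = (12/2)·4.051²·sin(360°/12) = 49.23 mm²); After the difference (first − rest): starting from the 15×16.5 cube (247.50 mm²), the 6×8 cube at (-2, 4.5) partially overlaps it — only the 32.00 mm² overlap (of its 48.00 mm²) is removed, clipping the outline; the r=4.5 sphere at (2, 13) partially overlaps it — only the 25.48 mm² overlap (of its 49.23 mm²) is removed, clipping the outline — area = 190.02 mm²; the cylinder at (-0.5, 0) is not intersected at this z (z outside [1.5, 25]); After the difference (first − rest): none of the subtracted shapes is present at this height, so the result so far is unchanged — area = 190.02 mm². At z = 2.56: the cube (footprint 15×16.5) is included at this height (area 247.50 mm²); the cube at (-2, 4.5) is present — its section is the full 6×8 rectangle (area 48.00 mm²); the sphere at (2, 13): section is a regular 12-gon, circumradius = √(r²−h²) = √(4.5²−3.56²) = 2.753 (area = (12/2)·2.753²·sin(360°/12) = 22.73 mm²); Taking the first minus the rest: starting from the 15×16.5 cube (247.50 mm²), the 6×8 cube at (-2, 4.5) partially overlaps it — only the 32.00 mm² overlap (of its 48.00 mm²) is removed, clipping the outline; the r=4.5 sphere at (2, 13) partially overlaps it — only the 13.36 mm² overlap (of its 22.73 mm²) is removed, clipping the outline — area = 202.14 mm²; the cylinder at (-0.5, 0): section is a regular 12-gon, circumradius r=7.5 (area = (12/2)·7.500²·sin(360°/12) = 168.75 mm²); Taking the first minus the rest: starting from the result so far (202.14 mm²), the r=7.5 cylinder at (-0.5, 0) partially overlaps it — only the 29.36 mm² overlap (of its 168.75 mm²) is removed, clipping the outline — area = 172.78 mm². Checking containment: at z = 2.56 the cross-section extends beyond the z = 0.96 cross-section by about 12.12 mm².

part overhangs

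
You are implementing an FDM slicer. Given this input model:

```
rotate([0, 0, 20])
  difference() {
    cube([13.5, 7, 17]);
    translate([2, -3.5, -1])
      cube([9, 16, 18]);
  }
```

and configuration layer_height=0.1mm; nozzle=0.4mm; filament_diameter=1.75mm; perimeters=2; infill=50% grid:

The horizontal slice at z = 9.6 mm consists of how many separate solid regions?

2

At z = 9.6 mm: the cube (footprint 13.5×7) is included at this height; the cube at (2, -3.5) is present — its section is the full 9×16 rectangle; Taking the first minus the rest: starting from the 13.5×7 cube, the 9×16 cube at (2, -3.5) partially overlaps it — only the 63.00 mm² overlap (of its 144.00 mm²) is removed, clipping the outline — 2 connected regions; (rotated 20° about Z; rotation is an isometry so areas/perimeters/island counts are preserved). The result has 2 disconnected regions.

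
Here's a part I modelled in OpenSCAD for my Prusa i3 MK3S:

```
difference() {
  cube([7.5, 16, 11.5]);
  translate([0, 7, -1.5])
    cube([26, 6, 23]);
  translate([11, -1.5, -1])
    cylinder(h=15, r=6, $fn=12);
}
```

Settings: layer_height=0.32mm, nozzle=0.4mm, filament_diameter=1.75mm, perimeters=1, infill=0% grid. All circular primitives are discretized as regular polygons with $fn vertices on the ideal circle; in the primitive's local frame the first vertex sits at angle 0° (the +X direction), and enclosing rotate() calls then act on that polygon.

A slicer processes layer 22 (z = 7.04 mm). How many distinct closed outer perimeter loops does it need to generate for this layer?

2

At z = 7.04 mm: the 7.5×16 cube contributes its full rectangle; the cube at (0, 7) (footprint 26×6) is included at this height; the cylinder at (11, -1.5): section is a regular 12-gon, circumradius r=6; Subtracting the remaining from the first: starting from the 7.5×16 cube, the 26×6 cube at (0, 7) partially overlaps it — only the 45.00 mm² overlap (of its 156.00 mm²) is removed, clipping the outline; the r=6 cylinder at (11, -1.5) partially overlaps it — only the 4.28 mm² overlap (of its 108.00 mm²) is removed, clipping the outline — 2 connected regions. The result has 2 disconnected regions.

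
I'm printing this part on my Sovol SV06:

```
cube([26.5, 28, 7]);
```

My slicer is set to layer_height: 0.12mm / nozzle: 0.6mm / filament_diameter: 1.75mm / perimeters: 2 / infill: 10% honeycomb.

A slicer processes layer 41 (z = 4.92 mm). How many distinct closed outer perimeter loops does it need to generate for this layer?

1

At z = 4.92 mm: the cube is present — its section is the full 26.5×28 rectangle. The result has 1 disconnected region.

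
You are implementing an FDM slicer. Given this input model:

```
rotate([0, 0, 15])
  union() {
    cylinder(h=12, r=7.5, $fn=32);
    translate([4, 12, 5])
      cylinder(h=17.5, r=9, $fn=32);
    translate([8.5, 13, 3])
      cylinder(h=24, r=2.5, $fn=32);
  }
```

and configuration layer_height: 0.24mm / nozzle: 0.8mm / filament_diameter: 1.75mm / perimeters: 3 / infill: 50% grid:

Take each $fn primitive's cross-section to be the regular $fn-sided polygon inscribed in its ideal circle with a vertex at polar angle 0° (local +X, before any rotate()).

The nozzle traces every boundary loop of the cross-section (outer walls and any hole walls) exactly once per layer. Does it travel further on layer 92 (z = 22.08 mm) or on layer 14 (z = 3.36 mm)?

layer 14 (z = 3.36 mm)

Layer 92 (z = 22.08): the cylinder is absent (z outside [0, 12]); the r=9 cylinder at (4, 12) gives a regular 32-gon of circumradius 9 (constant along its height) (perimeter = 2·32·9.000·sin(180°/32) = 56.46 mm); the r=2.5 cylinder at (8.5, 13) gives a regular 32-gon of circumradius 2.5 (constant along its height) (perimeter = 2·32·2.500·sin(180°/32) = 15.68 mm); Taking the union: the r=2.5 cylinder at (8.5, 13) lies entirely inside the r=9 cylinder at (4, 12), so the union is just the r=9 cylinder at (4, 12) — boundary = 56.46 mm; (whole slice rotated 15° about Z — lengths, areas and connectivity unchanged). So its perimeter = 56.46 mm. Layer 14 (z = 3.36): the r=7.5 cylinder contributes a regular 32-gon of circumradius 7.5 (perimeter = 2·32·7.500·sin(180°/32) = 47.05 mm); the cylinder at (4, 12) does not reach this height (z outside [5, 22.5]); the cylinder at (8.5, 13): section is a regular 32-gon, circumradius r=2.5 (perimeter = 2·32·2.500·sin(180°/32) = 15.68 mm); Merging all regions: the 2 present regions are separate (no shared area or edge), so areas and boundary lengths simply add and each stays a separate island — boundary = 62.73 mm; (whole slice rotated 15° about Z — lengths, areas and connectivity unchanged). So its perimeter = 62.73 mm. Layer 14 is larger (62.73 vs 56.46 mm).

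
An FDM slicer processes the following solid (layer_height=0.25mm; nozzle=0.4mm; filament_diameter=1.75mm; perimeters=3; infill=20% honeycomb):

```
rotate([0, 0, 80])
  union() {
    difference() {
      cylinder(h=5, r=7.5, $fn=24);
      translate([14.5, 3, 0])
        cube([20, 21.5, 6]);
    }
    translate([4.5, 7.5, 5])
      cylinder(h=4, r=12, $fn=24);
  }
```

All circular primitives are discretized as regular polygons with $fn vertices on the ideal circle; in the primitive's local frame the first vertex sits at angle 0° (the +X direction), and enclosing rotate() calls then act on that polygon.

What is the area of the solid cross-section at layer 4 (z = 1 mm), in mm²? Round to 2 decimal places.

At z = 1 mm: the cylinder: section is a regular 24-gon, circumradius r=7.5 (area = (24/2)·7.500²·sin(360°/24) = 174.70 mm²); the 20×21.5 cube at (14.5, 3) contributes its full rectangle (area 430.00 mm²); After the difference (first − rest): starting from the r=7.5 cylinder (174.70 mm²), the 20×21.5 cube at (14.5, 3) misses the remaining region (no effect) — area = 174.70 mm²; the cylinder at (4.5, 7.5) does not reach this height (z outside [5, 9]); Combining (union): only the result so far is present, so the union is just that shape — area = 174.70 mm²; (rotated 80° about Z; rotation is an isometry so areas/perimeters/island counts are preserved). Overall, the cross-section is a single solid region. Net area = 174.70 mm².

174.70 mm²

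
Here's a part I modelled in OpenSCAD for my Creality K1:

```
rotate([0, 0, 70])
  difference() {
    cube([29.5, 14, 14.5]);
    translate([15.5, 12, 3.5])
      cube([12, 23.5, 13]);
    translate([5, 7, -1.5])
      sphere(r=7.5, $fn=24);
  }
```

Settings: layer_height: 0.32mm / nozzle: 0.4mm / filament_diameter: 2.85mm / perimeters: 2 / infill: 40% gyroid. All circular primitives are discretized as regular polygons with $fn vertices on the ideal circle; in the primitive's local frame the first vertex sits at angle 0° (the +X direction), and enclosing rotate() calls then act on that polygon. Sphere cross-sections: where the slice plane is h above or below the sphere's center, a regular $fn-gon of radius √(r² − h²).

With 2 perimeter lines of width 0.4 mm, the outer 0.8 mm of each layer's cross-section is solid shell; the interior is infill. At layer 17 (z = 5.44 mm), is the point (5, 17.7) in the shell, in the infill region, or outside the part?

infill

At z = 5.44 mm: the cube is present — its section is the full 29.5×14 rectangle; the cube at (15.5, 12) (footprint 12×23.5) is included at this height; the r=7.5 sphere at (5, 7) contributes a regular 24-gon of circumradius √(7.5²−6.94²) = 2.844; Taking the first minus the rest: starting from the 29.5×14 cube, the 12×23.5 cube at (15.5, 12) partially overlaps it — only the 24.00 mm² overlap (of its 282.00 mm²) is removed, clipping the outline; the r=7.5 sphere at (5, 7) lies wholly inside it (removes its full 25.11 mm² and its 17.82 mm outline becomes a hole wall) — 1 connected region with 1 hole; (rotated 70° about Z; rotation is an isometry so areas/perimeters/island counts are preserved). Overall, the cross-section is one region with 1 hole. Undo the 70° rotation: the query point maps to (18.343, 1.355) in the un-rotated model frame. The nearest boundary edge runs (29.50, 0.00)→(0.00, 0.00); distance from the point to it = 1.36 mm. The point is inside the cross-section and 1.36 mm from the nearest boundary — more than the 0.8 mm shell width (2 × 0.4), so it's in the infill interior.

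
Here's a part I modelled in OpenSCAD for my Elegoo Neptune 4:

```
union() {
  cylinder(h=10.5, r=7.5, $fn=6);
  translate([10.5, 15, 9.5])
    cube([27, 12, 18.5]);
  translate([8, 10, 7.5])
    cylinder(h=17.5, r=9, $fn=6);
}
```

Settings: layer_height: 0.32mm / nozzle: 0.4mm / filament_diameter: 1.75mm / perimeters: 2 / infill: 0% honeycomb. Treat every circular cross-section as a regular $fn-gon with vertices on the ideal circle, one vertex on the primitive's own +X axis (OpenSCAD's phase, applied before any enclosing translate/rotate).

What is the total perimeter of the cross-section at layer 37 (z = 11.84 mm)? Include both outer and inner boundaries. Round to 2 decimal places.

At z = 11.84 mm: the cylinder is not intersected at this z (z outside [0, 10.5]); the cube at (10.5, 15) is present — its section is the full 27×12 rectangle (perimeter 78.00 mm); the cylinder at (8, 10): section is a regular 6-gon, circumradius r=9 (perimeter = 2·6·9.000·sin(180°/6) = 54.00 mm); Merging all regions: the regions partially overlap (shared area 7.84 mm²), so the edge portions inside another operand are dropped and the merged outline is re-measured after clipping — boundary = 120.37 mm. Overall, the cross-section is a single solid region. Total boundary length (outer) = 120.37 mm.

120.37 mm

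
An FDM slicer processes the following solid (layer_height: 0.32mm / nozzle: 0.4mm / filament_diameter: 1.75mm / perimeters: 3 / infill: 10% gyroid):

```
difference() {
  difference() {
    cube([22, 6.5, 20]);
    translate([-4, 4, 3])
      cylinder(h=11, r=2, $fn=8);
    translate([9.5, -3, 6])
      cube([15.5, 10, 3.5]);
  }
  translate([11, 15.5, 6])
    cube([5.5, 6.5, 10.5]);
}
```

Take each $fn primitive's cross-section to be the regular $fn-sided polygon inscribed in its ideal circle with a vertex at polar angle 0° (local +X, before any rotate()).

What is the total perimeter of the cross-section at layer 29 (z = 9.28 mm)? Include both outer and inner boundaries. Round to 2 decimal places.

32.00 mm

At z = 9.28 mm: the 22×6.5 cube contributes its full rectangle (perimeter 57.00 mm); the cylinder at (-4, 4): section is a regular 8-gon, circumradius r=2 (perimeter = 2·8·2.000·sin(180°/8) = 12.25 mm); the cube at (9.5, -3) (footprint 15.5×10) is included at this height (perimeter 51.00 mm); Subtracting the remaining from the first: starting from the 22×6.5 cube, the r=2 cylinder at (-4, 4) misses the remaining region (no effect); the 15.5×10 cube at (9.5, -3) partially overlaps it — only the 81.25 mm² overlap (of its 155.00 mm²) is removed, clipping the outline — boundary = 32.00 mm; the cube at (11, 15.5) is present — its section is the full 5.5×6.5 rectangle (perimeter 24.00 mm); After the difference (first − rest): starting from that combined region, the 5.5×6.5 cube at (11, 15.5) misses the remaining region (no effect) — boundary = 32.00 mm. Overall, the cross-section is a single solid region. Total boundary length (outer) = 32.00 mm.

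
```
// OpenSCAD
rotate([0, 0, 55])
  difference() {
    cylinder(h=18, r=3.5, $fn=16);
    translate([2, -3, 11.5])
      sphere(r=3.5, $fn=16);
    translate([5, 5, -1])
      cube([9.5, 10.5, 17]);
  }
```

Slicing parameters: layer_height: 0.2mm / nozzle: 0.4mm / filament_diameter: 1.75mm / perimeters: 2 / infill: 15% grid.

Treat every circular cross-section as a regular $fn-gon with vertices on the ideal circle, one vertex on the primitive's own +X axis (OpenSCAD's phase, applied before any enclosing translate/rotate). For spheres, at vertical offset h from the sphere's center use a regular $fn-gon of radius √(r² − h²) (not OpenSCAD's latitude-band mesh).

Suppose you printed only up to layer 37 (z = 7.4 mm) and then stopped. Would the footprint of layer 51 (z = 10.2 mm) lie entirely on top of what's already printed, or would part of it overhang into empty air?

entirely on top

Compare the two slices. At z = 7.4: the r=3.5 cylinder contributes a regular 16-gon of circumradius 3.5 (area = (16/2)·3.500²·sin(360°/16) = 37.50 mm²); the sphere at (2, -3) is not intersected at this z (|z−center|=4.100 > r=3.5); the cube at (5, 5) is present — its section is the full 9.5×10.5 rectangle (area 99.75 mm²); Subtracting the remaining from the first: starting from the r=3.5 cylinder (37.50 mm²), the 9.5×10.5 cube at (5, 5) misses the remaining region (no effect) — area = 37.50 mm²; (rotated 55° about Z; rotation is an isometry so areas/perimeters/island counts are preserved). At z = 10.2: the r=3.5 cylinder contributes a regular 16-gon of circumradius 3.5 (area = (16/2)·3.500²·sin(360°/16) = 37.50 mm²); the r=3.5 sphere at (2, -3) contributes a regular 16-gon of circumradius √(3.5²−1.3²) = 3.250 (area = (16/2)·3.250²·sin(360°/16) = 32.33 mm²); the cube at (5, 5) (footprint 9.5×10.5) is included at this height (area 99.75 mm²); Taking the first minus the rest: starting from the r=3.5 cylinder (37.50 mm²), the r=3.5 sphere at (2, -3) partially overlaps it — only the 12.06 mm² overlap (of its 32.33 mm²) is removed, clipping the outline; the 9.5×10.5 cube at (5, 5) misses the remaining region (no effect) — area = 25.44 mm²; (rotated 55° about Z; rotation is an isometry so areas/perimeters/island counts are preserved). Checking containment: the cross-section at z = 10.2 is a subset of the cross-section at z = 7.4.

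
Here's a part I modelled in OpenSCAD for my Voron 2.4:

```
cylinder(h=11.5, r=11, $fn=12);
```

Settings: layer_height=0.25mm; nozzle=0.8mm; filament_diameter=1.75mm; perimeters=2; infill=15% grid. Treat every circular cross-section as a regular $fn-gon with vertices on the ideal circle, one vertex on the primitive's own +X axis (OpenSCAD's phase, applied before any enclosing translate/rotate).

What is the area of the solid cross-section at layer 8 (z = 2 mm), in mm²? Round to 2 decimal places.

At z = 2 mm: the cylinder: section is a regular 12-gon, circumradius r=11 (area = (12/2)·11.000²·sin(360°/12) = 363.00 mm²). Overall, the cross-section is a single solid region. Net area = 363.00 mm².

363.00 mm²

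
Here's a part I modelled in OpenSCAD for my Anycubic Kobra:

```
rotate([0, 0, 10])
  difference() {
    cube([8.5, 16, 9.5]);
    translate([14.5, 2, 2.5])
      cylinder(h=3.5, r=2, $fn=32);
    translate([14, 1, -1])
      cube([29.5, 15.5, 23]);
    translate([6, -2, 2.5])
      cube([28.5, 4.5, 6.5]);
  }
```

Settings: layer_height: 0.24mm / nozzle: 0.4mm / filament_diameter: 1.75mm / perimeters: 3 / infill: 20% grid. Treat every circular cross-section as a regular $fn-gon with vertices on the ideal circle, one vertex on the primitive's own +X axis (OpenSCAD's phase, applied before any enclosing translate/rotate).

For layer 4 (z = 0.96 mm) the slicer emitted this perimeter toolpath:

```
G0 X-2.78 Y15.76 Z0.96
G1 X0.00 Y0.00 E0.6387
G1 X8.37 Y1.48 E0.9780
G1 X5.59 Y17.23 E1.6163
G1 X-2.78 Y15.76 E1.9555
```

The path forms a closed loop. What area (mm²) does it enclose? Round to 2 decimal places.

Apply the shoelace formula to the sequence of (X, Y) vertices; enclosed area = 135.97 mm².

135.97 mm²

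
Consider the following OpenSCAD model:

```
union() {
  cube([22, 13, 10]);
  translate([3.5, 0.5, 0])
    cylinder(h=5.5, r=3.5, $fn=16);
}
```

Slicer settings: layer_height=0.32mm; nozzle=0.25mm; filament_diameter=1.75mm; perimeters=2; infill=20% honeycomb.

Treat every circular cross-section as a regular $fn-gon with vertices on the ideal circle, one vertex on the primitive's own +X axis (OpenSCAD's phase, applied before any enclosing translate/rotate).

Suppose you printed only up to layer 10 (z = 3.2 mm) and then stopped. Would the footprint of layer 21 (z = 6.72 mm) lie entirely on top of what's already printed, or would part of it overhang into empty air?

Compare the two slices. At z = 3.2: the cube is present — its section is the full 22×13 rectangle (area 286.00 mm²); the cylinder at (3.5, 0.5): section is a regular 16-gon, circumradius r=3.5 (area = (16/2)·3.500²·sin(360°/16) = 37.50 mm²); Taking the union: the regions partially overlap — summed areas 323.50 mm² minus the doubly-counted overlap 22.20 mm² gives 301.30 mm² — area = 301.30 mm². At z = 6.72: the 22×13 cube contributes its full rectangle (area 286.00 mm²); the cylinder at (3.5, 0.5) is absent (z outside [0, 5.5]); Merging all regions: only the 22×13 cube is present, so the union is just that shape — area = 286.00 mm². Checking containment: the cross-section at z = 6.72 is a subset of the cross-section at z = 3.2.

entirely on top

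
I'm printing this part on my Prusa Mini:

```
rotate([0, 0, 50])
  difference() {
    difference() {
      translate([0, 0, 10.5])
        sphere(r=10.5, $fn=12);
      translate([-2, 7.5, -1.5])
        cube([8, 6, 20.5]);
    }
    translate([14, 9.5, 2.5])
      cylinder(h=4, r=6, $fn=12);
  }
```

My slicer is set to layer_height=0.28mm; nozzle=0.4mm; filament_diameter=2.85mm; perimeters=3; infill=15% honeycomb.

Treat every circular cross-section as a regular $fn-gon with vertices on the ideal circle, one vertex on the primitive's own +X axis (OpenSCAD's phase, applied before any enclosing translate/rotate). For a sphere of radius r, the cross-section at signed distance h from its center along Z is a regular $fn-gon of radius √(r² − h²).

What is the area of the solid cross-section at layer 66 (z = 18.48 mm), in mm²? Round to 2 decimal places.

139.71 mm²

At z = 18.48 mm: the r=10.5 sphere contributes a regular 12-gon of circumradius √(10.5²−7.98²) = 6.824 (area = (12/2)·6.824²·sin(360°/12) = 139.71 mm²); the cube at (-2, 7.5) (footprint 8×6) is included at this height (area 48.00 mm²); After the difference (first − rest): starting from the r=10.5 sphere (139.71 mm²), the 8×6 cube at (-2, 7.5) misses the remaining region (no effect) — area = 139.71 mm²; the cylinder at (14, 9.5) is not intersected at this z (z outside [2.5, 6.5]); After the difference (first − rest): none of the subtracted shapes is present at this height, so that combined region is unchanged — area = 139.71 mm²; (whole slice rotated 50° about Z — lengths, areas and connectivity unchanged). Overall, the cross-section is a single solid region. Net area = 139.71 mm².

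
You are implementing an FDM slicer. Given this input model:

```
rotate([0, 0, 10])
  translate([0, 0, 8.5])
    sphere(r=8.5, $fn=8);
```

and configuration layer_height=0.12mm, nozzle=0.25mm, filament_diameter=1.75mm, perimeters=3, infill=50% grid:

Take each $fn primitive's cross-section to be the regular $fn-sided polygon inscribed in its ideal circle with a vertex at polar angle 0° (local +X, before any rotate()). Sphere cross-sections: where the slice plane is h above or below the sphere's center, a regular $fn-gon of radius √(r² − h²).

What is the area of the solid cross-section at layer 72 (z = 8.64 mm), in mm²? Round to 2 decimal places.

At z = 8.64 mm: the r=8.5 sphere slices to a regular 8-gon of circumradius 8.499 (√(r²−h²) with h=0.14 from center) (area = (8/2)·8.499²·sin(360°/8) = 204.30 mm²); (rotated 10° about Z; rotation is an isometry so areas/perimeters/island counts are preserved). Overall, the cross-section is a single solid region. Net area = 204.30 mm².

204.30 mm²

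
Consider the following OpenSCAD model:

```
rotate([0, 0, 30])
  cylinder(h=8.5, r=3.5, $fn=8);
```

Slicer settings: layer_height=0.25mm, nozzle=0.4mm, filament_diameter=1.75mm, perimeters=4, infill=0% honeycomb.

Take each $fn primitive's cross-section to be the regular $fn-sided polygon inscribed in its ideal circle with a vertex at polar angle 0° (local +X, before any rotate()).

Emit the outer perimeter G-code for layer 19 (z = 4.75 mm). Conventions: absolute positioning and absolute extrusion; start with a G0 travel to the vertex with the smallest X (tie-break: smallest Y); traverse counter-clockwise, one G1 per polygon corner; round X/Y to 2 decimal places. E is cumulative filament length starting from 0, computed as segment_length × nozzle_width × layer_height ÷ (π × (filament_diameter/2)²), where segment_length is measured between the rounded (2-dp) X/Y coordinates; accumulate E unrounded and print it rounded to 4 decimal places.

G0 X-3.38 Y0.91 Z4.75
G1 X-3.03 Y-1.75 E0.1115
G1 X-0.91 Y-3.38 E0.2227
G1 X1.75 Y-3.03 E0.3343
G1 X3.38 Y-0.91 E0.4454
G1 X3.03 Y1.75 E0.5570
G1 X0.91 Y3.38 E0.6682
G1 X-1.75 Y3.03 E0.7797
G1 X-3.38 Y0.91 E0.8909

At z = 4.75 mm: the r=3.5 cylinder gives a regular 8-gon of circumradius 3.5 (constant along its height); (whole slice rotated 30° about Z — lengths, areas and connectivity unchanged). The outline is a single polygon with 8 vertices. Extrusion per mm of travel: 0.4 × 0.25 / (π × 0.875²) = 0.041575. Accumulating E over each segment gives final E = 0.8909.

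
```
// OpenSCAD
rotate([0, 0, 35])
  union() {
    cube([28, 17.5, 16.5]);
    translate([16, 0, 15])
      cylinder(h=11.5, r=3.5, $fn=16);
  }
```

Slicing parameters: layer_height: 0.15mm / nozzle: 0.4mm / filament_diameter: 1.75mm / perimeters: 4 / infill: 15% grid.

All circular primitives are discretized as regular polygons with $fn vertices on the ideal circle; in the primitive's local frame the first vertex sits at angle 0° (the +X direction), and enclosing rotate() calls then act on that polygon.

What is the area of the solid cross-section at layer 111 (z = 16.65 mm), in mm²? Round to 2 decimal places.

At z = 16.65 mm: the cube is not intersected at this z (z outside [0, 16.5]); the cylinder at (16, 0): section is a regular 16-gon, circumradius r=3.5 (area = (16/2)·3.500²·sin(360°/16) = 37.50 mm²); Merging all regions: only the r=3.5 cylinder at (16, 0) is present, so the union is just that shape — area = 37.50 mm²; (rotated 35° about Z; rotation is an isometry so areas/perimeters/island counts are preserved). Overall, the cross-section is a single solid region. Net area = 37.50 mm².

37.50 mm²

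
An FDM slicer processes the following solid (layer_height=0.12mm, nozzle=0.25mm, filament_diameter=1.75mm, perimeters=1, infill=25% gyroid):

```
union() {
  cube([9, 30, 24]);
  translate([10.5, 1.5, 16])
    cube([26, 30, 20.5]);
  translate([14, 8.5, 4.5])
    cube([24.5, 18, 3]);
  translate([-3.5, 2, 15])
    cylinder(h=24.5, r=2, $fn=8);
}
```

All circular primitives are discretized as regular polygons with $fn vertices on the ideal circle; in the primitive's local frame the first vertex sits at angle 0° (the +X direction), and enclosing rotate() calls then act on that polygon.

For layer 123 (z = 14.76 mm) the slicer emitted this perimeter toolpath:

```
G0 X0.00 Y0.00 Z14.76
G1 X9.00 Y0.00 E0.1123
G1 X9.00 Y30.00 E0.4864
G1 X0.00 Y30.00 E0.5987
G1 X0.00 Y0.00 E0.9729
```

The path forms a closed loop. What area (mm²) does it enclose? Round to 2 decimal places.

270.00 mm²

Apply the shoelace formula to the sequence of (X, Y) vertices; enclosed area = 270.00 mm².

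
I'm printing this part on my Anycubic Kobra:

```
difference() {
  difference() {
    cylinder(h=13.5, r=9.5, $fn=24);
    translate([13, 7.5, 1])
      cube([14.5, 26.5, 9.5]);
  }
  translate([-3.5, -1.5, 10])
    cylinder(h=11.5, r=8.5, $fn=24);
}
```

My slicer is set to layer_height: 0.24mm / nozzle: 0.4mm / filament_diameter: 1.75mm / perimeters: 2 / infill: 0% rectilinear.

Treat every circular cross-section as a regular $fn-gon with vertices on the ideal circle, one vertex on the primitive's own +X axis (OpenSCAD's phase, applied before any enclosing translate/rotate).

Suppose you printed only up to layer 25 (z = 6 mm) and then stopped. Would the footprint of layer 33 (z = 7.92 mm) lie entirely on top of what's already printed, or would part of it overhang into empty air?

Compare the two slices. At z = 6: the r=9.5 cylinder contributes a regular 24-gon of circumradius 9.5 (area = (24/2)·9.500²·sin(360°/24) = 280.30 mm²); the 14.5×26.5 cube at (13, 7.5) contributes its full rectangle (area 384.25 mm²); Taking the first minus the rest: starting from the r=9.5 cylinder (280.30 mm²), the 14.5×26.5 cube at (13, 7.5) misses the remaining region (no effect) — area = 280.30 mm²; the cylinder at (-3.5, -1.5) is not intersected at this z (z outside [10, 21.5]); After the difference (first − rest): none of the subtracted shapes is present at this height, so the result so far is unchanged — area = 280.30 mm². At z = 7.92: the r=9.5 cylinder contributes a regular 24-gon of circumradius 9.5 (area = (24/2)·9.500²·sin(360°/24) = 280.30 mm²); the 14.5×26.5 cube at (13, 7.5) contributes its full rectangle (area 384.25 mm²); Subtracting the remaining from the first: starting from the r=9.5 cylinder (280.30 mm²), the 14.5×26.5 cube at (13, 7.5) misses the remaining region (no effect) — area = 280.30 mm²; the cylinder at (-3.5, -1.5) does not reach this height (z outside [10, 21.5]); After the difference (first − rest): none of the subtracted shapes is present at this height, so that combined region is unchanged — area = 280.30 mm². Checking containment: the cross-section at z = 7.92 is a subset of the cross-section at z = 6.

entirely on top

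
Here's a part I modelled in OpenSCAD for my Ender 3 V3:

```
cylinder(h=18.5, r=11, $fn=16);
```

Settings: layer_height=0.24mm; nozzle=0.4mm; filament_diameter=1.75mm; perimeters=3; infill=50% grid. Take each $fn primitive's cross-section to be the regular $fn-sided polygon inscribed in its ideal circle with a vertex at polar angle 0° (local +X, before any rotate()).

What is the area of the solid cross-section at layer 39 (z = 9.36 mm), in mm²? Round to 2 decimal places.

370.44 mm²

At z = 9.36 mm: the cylinder: section is a regular 16-gon, circumradius r=11 (area = (16/2)·11.000²·sin(360°/16) = 370.44 mm²). Overall, the cross-section is a single solid region. Net area = 370.44 mm².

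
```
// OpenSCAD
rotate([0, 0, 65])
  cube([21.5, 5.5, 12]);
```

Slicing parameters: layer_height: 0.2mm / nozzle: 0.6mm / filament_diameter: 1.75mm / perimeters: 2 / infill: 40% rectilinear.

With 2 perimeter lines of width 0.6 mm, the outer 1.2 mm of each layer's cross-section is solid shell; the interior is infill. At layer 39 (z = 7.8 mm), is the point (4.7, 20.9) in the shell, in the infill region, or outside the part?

At z = 7.8 mm: the cube (footprint 21.5×5.5) is included at this height; (whole slice rotated 65° about Z — lengths, areas and connectivity unchanged). Overall, the cross-section is a single solid region. Undo the 65° rotation: the query point maps to (20.928, 4.573) in the un-rotated model frame. The nearest boundary edge runs (21.50, 0.00)→(21.50, 5.50); distance from the point to it = 0.57 mm. The point is inside the cross-section, 0.57 mm from the nearest boundary — within the 1.2 mm shell band (2 × 0.6).

shell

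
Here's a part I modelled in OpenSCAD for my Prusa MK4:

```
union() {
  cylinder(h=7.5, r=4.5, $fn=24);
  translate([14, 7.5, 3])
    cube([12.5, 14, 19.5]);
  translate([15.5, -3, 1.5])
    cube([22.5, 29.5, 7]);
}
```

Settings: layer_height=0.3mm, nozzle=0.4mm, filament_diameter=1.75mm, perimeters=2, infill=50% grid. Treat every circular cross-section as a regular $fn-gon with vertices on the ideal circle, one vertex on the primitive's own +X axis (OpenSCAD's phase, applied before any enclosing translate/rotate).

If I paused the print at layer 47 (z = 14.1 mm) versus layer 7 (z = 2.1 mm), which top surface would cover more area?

layer 7 (z = 2.1 mm)

Layer 47 (z = 14.1): the cylinder is not intersected at this z (z outside [0, 7.5]); the 12.5×14 cube at (14, 7.5) contributes its full rectangle (area 175.00 mm²); the cube at (15.5, -3) is absent (z outside [1.5, 8.5]); Combining (union): only the 12.5×14 cube at (14, 7.5) is present, so the union is just that shape — area = 175.00 mm². So its area = 175.00 mm². Layer 7 (z = 2.1): the cylinder: section is a regular 24-gon, circumradius r=4.5 (area = (24/2)·4.500²·sin(360°/24) = 62.89 mm²); the cube at (14, 7.5) is not intersected at this z (z outside [3, 22.5]); the cube at (15.5, -3) (footprint 22.5×29.5) is included at this height (area 663.75 mm²); Taking the union: the 2 present regions are separate (no shared area or edge), so areas and boundary lengths simply add and each stays a separate island — area = 726.64 mm². So its area = 726.64 mm². Layer 7 is larger (726.64 vs 175.00 mm²).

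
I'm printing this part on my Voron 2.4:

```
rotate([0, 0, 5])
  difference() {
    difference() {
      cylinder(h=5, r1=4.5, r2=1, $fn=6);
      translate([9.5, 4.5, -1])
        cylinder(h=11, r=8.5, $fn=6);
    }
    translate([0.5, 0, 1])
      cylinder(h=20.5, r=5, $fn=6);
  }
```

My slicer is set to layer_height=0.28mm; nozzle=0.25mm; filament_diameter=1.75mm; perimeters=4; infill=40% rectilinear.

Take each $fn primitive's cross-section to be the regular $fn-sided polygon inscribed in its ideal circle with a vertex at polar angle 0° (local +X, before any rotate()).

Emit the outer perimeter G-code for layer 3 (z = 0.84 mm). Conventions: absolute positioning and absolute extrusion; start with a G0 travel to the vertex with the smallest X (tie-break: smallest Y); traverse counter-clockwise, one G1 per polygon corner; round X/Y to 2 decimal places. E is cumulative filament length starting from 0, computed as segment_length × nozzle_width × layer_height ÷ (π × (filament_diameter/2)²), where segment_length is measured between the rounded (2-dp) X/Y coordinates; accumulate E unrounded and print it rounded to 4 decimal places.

At z = 0.84 mm: the cone (r1=4.5→r2=1) has section circumradius 3.912 here — a regular 6-gon; the r=8.5 cylinder at (9.5, 4.5) gives a regular 6-gon of circumradius 8.5 (constant along its height); After the difference (first − rest): starting from the cone, the r=8.5 cylinder at (9.5, 4.5) partially overlaps it — only the 1.11 mm² overlap (of its 187.71 mm²) is removed, clipping the outline — 1 connected region; the cylinder at (0.5, 0) does not reach this height (z outside [1, 21.5]); Taking the first minus the rest: none of the subtracted shapes is present at this height, so the result so far is unchanged — 1 connected region; (whole slice rotated 5° about Z — lengths, areas and connectivity unchanged). The outline is a single polygon with 6 vertices. Extrusion per mm of travel: 0.25 × 0.28 / (π × 0.875²) = 0.029103. Accumulating E over each segment gives final E = 0.6737.

G0 X-3.90 Y-0.34 Z0.84
G1 X-1.65 Y-3.55 E0.1141
G1 X2.24 Y-3.20 E0.2277
G1 X3.76 Y0.06 E0.3324
G1 X1.34 Y3.52 E0.4553
G1 X-2.24 Y3.20 E0.5599
G1 X-3.90 Y-0.34 E0.6737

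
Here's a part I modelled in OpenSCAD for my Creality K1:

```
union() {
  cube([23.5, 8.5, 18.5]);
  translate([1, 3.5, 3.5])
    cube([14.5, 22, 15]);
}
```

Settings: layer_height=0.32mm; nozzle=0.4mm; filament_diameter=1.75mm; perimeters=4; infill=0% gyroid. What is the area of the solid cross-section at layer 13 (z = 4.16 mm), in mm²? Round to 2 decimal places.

446.25 mm²

At z = 4.16 mm: the 23.5×8.5 cube contributes its full rectangle (area 199.75 mm²); the 14.5×22 cube at (1, 3.5) contributes its full rectangle (area 319.00 mm²); Combining (union): the regions partially overlap — summed areas 518.75 mm² minus the doubly-counted overlap 72.50 mm² gives 446.25 mm² — area = 446.25 mm². Overall, the cross-section is a single solid region. Net area = 446.25 mm².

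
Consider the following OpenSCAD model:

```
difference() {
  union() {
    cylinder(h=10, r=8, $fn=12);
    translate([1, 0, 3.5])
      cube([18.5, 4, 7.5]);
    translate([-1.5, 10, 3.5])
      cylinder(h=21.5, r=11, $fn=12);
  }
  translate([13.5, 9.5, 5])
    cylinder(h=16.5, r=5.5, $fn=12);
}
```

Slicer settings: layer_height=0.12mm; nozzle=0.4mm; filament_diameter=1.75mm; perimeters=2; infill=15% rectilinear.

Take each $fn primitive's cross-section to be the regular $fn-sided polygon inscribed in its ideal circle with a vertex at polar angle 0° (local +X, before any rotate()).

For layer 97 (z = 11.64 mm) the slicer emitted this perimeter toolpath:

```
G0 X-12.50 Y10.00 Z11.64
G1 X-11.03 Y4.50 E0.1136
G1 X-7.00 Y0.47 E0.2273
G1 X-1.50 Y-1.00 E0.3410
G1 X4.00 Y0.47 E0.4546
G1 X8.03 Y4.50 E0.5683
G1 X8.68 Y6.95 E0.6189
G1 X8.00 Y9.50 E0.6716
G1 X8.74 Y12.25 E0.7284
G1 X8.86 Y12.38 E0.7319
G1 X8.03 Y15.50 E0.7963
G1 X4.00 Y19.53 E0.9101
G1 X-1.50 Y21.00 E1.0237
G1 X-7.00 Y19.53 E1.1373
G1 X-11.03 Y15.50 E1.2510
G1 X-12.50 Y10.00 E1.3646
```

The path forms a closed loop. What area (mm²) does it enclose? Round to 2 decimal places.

358.97 mm²

Apply the shoelace formula to the sequence of (X, Y) vertices; enclosed area = 358.97 mm².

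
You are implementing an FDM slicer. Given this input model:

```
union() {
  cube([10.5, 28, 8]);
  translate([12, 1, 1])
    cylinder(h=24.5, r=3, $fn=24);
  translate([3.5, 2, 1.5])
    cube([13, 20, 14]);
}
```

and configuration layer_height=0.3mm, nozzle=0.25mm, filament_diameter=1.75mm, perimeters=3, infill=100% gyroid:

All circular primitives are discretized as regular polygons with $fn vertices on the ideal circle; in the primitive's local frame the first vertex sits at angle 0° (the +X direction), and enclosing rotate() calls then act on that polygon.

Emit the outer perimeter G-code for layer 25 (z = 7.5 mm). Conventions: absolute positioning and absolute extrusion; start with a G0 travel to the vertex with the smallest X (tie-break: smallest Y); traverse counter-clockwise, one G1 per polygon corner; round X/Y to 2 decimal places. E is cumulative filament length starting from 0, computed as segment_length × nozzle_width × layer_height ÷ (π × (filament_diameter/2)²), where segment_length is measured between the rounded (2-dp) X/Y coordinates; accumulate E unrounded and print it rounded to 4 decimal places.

G0 X0.00 Y0.00 Z7.50
G1 X9.19 Y0.00 E0.2866
G1 X9.40 Y-0.50 E0.3035
G1 X9.88 Y-1.12 E0.3279
G1 X10.50 Y-1.60 E0.3524
G1 X11.22 Y-1.90 E0.3767
G1 X12.00 Y-2.00 E0.4012
G1 X12.78 Y-1.90 E0.4257
G1 X13.50 Y-1.60 E0.4500
G1 X14.12 Y-1.12 E0.4745
G1 X14.60 Y-0.50 E0.4989
G1 X14.90 Y0.22 E0.5233
G1 X15.00 Y1.00 E0.5478
G1 X14.90 Y1.78 E0.5723
G1 X14.81 Y2.00 E0.5797
G1 X16.50 Y2.00 E0.6324
G1 X16.50 Y22.00 E1.2560
G1 X10.50 Y22.00 E1.4431
G1 X10.50 Y28.00 E1.6302
G1 X0.00 Y28.00 E1.9576
G1 X0.00 Y0.00 E2.8307

At z = 7.5 mm: the cube (footprint 10.5×28) is included at this height; the r=3 cylinder at (12, 1) contributes a regular 24-gon of circumradius 3; the 13×20 cube at (3.5, 2) contributes its full rectangle; Taking the union: the regions partially overlap (shared area 150.98 mm²), so overlapping operands fuse into one piece — 1 connected region. The outline is a single polygon with 20 vertices. Extrusion per mm of travel: 0.25 × 0.3 / (π × 0.875²) = 0.031181. Accumulating E over each segment gives final E = 2.8307.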